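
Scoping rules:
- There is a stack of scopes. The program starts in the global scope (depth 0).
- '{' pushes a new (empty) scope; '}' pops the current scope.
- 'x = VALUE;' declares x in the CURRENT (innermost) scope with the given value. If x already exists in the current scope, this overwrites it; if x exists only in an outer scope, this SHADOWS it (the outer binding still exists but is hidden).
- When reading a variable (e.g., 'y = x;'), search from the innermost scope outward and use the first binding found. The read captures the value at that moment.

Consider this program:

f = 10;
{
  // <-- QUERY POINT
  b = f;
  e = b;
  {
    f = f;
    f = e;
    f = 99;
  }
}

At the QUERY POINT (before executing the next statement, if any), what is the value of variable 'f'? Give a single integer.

Step 1: declare f=10 at depth 0
Step 2: enter scope (depth=1)
Visible at query point: f=10

Answer: 10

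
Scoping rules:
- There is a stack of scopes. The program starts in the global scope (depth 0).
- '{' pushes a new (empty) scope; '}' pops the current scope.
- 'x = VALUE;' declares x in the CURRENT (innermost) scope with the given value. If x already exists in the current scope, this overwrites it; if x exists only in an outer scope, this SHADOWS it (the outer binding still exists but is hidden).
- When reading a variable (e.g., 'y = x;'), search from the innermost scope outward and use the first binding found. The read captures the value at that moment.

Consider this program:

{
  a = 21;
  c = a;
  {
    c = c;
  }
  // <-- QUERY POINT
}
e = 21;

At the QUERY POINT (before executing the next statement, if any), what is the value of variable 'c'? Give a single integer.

Step 1: enter scope (depth=1)
Step 2: declare a=21 at depth 1
Step 3: declare c=(read a)=21 at depth 1
Step 4: enter scope (depth=2)
Step 5: declare c=(read c)=21 at depth 2
Step 6: exit scope (depth=1)
Visible at query point: a=21 c=21

Answer: 21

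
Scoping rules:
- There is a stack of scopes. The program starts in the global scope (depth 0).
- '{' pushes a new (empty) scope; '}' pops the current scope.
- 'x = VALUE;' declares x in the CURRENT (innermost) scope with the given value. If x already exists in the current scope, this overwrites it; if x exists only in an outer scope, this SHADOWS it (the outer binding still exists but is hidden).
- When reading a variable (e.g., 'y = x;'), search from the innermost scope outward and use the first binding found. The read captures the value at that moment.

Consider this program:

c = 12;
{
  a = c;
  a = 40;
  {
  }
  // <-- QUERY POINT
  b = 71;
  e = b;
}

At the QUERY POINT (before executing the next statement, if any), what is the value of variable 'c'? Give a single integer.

Answer: 12

Derivation:
Step 1: declare c=12 at depth 0
Step 2: enter scope (depth=1)
Step 3: declare a=(read c)=12 at depth 1
Step 4: declare a=40 at depth 1
Step 5: enter scope (depth=2)
Step 6: exit scope (depth=1)
Visible at query point: a=40 c=12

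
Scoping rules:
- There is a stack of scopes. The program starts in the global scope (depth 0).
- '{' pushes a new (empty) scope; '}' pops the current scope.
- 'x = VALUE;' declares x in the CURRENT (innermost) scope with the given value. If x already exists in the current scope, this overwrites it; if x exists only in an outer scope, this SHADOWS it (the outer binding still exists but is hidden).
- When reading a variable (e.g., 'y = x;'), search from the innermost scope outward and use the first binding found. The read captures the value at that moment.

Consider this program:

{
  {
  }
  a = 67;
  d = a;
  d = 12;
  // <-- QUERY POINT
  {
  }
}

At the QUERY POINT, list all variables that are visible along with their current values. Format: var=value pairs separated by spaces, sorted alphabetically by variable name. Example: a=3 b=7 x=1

Answer: a=67 d=12

Derivation:
Step 1: enter scope (depth=1)
Step 2: enter scope (depth=2)
Step 3: exit scope (depth=1)
Step 4: declare a=67 at depth 1
Step 5: declare d=(read a)=67 at depth 1
Step 6: declare d=12 at depth 1
Visible at query point: a=67 d=12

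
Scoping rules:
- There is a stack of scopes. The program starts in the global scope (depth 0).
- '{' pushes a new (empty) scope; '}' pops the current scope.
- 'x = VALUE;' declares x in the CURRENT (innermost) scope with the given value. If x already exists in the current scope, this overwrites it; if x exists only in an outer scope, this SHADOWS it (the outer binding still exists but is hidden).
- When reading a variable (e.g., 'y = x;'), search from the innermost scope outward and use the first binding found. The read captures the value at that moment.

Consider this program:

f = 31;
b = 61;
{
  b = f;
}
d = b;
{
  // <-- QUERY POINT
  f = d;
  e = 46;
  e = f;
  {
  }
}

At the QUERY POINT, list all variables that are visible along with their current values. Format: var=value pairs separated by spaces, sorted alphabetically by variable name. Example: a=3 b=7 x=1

Step 1: declare f=31 at depth 0
Step 2: declare b=61 at depth 0
Step 3: enter scope (depth=1)
Step 4: declare b=(read f)=31 at depth 1
Step 5: exit scope (depth=0)
Step 6: declare d=(read b)=61 at depth 0
Step 7: enter scope (depth=1)
Visible at query point: b=61 d=61 f=31

Answer: b=61 d=61 f=31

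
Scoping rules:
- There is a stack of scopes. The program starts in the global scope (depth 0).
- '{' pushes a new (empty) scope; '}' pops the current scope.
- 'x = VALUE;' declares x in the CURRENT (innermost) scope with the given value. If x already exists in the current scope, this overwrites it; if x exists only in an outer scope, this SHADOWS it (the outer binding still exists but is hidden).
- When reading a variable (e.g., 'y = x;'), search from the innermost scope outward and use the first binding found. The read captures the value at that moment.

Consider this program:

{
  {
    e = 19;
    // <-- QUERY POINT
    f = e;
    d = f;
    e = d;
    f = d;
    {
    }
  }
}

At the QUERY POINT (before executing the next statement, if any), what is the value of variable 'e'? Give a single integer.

Step 1: enter scope (depth=1)
Step 2: enter scope (depth=2)
Step 3: declare e=19 at depth 2
Visible at query point: e=19

Answer: 19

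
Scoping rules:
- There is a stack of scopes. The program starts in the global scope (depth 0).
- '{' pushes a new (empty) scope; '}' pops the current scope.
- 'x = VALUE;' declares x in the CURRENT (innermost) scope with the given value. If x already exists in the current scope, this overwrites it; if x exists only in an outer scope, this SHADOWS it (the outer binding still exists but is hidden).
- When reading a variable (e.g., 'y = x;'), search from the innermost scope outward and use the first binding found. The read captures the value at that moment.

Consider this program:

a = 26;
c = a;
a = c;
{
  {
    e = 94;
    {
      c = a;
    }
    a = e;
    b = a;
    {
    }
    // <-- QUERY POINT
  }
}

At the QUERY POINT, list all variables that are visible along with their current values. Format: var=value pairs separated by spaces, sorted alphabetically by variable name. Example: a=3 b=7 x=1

Answer: a=94 b=94 c=26 e=94

Derivation:
Step 1: declare a=26 at depth 0
Step 2: declare c=(read a)=26 at depth 0
Step 3: declare a=(read c)=26 at depth 0
Step 4: enter scope (depth=1)
Step 5: enter scope (depth=2)
Step 6: declare e=94 at depth 2
Step 7: enter scope (depth=3)
Step 8: declare c=(read a)=26 at depth 3
Step 9: exit scope (depth=2)
Step 10: declare a=(read e)=94 at depth 2
Step 11: declare b=(read a)=94 at depth 2
Step 12: enter scope (depth=3)
Step 13: exit scope (depth=2)
Visible at query point: a=94 b=94 c=26 e=94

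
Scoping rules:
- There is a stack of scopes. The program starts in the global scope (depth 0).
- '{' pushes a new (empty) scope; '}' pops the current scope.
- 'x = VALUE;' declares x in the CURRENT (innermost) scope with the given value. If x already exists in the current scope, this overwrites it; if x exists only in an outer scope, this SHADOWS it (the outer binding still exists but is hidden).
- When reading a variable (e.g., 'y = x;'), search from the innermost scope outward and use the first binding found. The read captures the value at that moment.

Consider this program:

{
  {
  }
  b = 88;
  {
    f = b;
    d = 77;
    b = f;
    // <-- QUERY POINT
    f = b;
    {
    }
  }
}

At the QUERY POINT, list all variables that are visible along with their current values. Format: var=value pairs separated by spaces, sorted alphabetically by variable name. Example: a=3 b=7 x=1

Step 1: enter scope (depth=1)
Step 2: enter scope (depth=2)
Step 3: exit scope (depth=1)
Step 4: declare b=88 at depth 1
Step 5: enter scope (depth=2)
Step 6: declare f=(read b)=88 at depth 2
Step 7: declare d=77 at depth 2
Step 8: declare b=(read f)=88 at depth 2
Visible at query point: b=88 d=77 f=88

Answer: b=88 d=77 f=88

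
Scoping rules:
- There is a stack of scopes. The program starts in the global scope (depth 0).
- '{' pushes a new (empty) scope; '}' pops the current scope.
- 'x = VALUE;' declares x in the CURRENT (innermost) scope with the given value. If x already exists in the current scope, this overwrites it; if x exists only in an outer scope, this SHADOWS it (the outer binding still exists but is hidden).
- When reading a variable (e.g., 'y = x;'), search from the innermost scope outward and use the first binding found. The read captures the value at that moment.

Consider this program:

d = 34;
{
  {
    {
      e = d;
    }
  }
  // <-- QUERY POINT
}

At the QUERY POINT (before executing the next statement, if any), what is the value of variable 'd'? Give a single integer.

Step 1: declare d=34 at depth 0
Step 2: enter scope (depth=1)
Step 3: enter scope (depth=2)
Step 4: enter scope (depth=3)
Step 5: declare e=(read d)=34 at depth 3
Step 6: exit scope (depth=2)
Step 7: exit scope (depth=1)
Visible at query point: d=34

Answer: 34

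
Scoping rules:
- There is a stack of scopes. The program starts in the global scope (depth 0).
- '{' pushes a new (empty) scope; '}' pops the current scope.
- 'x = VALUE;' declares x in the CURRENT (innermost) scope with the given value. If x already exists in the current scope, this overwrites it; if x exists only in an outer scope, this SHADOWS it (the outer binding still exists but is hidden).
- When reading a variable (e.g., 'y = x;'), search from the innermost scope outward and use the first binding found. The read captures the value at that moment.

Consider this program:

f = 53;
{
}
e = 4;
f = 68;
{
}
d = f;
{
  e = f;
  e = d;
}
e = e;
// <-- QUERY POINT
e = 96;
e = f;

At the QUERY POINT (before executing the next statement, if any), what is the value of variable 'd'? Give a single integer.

Answer: 68

Derivation:
Step 1: declare f=53 at depth 0
Step 2: enter scope (depth=1)
Step 3: exit scope (depth=0)
Step 4: declare e=4 at depth 0
Step 5: declare f=68 at depth 0
Step 6: enter scope (depth=1)
Step 7: exit scope (depth=0)
Step 8: declare d=(read f)=68 at depth 0
Step 9: enter scope (depth=1)
Step 10: declare e=(read f)=68 at depth 1
Step 11: declare e=(read d)=68 at depth 1
Step 12: exit scope (depth=0)
Step 13: declare e=(read e)=4 at depth 0
Visible at query point: d=68 e=4 f=68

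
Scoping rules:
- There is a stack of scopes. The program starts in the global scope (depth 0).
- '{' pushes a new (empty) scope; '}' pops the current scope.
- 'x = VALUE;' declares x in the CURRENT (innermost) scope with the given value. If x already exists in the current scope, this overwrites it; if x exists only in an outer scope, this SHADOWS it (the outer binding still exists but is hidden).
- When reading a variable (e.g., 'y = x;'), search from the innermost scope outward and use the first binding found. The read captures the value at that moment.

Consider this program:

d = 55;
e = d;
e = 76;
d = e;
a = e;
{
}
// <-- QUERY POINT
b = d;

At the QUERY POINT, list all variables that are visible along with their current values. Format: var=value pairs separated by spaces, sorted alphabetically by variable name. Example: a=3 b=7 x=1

Step 1: declare d=55 at depth 0
Step 2: declare e=(read d)=55 at depth 0
Step 3: declare e=76 at depth 0
Step 4: declare d=(read e)=76 at depth 0
Step 5: declare a=(read e)=76 at depth 0
Step 6: enter scope (depth=1)
Step 7: exit scope (depth=0)
Visible at query point: a=76 d=76 e=76

Answer: a=76 d=76 e=76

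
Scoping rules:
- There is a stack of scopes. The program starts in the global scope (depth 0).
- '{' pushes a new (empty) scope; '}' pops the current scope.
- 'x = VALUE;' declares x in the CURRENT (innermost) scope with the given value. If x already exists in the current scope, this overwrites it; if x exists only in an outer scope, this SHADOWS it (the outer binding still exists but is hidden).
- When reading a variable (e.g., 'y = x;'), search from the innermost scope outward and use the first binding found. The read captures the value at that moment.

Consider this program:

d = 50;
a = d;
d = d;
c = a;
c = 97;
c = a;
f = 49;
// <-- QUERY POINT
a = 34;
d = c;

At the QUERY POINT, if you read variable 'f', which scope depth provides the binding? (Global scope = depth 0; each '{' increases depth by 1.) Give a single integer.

Answer: 0

Derivation:
Step 1: declare d=50 at depth 0
Step 2: declare a=(read d)=50 at depth 0
Step 3: declare d=(read d)=50 at depth 0
Step 4: declare c=(read a)=50 at depth 0
Step 5: declare c=97 at depth 0
Step 6: declare c=(read a)=50 at depth 0
Step 7: declare f=49 at depth 0
Visible at query point: a=50 c=50 d=50 f=49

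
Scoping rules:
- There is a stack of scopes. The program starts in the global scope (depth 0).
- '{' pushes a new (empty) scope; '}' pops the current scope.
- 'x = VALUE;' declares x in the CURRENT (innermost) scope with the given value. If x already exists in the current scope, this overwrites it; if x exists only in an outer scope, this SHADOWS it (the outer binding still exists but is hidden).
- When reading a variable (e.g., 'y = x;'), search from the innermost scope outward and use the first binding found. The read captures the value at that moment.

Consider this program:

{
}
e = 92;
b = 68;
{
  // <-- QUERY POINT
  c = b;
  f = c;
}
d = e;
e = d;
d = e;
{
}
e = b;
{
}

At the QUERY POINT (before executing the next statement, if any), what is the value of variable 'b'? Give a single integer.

Step 1: enter scope (depth=1)
Step 2: exit scope (depth=0)
Step 3: declare e=92 at depth 0
Step 4: declare b=68 at depth 0
Step 5: enter scope (depth=1)
Visible at query point: b=68 e=92

Answer: 68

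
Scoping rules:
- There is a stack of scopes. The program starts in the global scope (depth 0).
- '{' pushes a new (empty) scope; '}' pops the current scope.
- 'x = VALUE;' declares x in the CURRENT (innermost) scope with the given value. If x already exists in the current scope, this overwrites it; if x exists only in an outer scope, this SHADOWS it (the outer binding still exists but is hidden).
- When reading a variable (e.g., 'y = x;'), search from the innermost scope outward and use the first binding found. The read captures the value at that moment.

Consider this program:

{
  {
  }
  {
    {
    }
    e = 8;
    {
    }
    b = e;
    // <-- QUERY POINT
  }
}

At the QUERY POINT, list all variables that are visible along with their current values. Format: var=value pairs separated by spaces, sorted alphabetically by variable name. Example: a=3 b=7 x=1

Answer: b=8 e=8

Derivation:
Step 1: enter scope (depth=1)
Step 2: enter scope (depth=2)
Step 3: exit scope (depth=1)
Step 4: enter scope (depth=2)
Step 5: enter scope (depth=3)
Step 6: exit scope (depth=2)
Step 7: declare e=8 at depth 2
Step 8: enter scope (depth=3)
Step 9: exit scope (depth=2)
Step 10: declare b=(read e)=8 at depth 2
Visible at query point: b=8 e=8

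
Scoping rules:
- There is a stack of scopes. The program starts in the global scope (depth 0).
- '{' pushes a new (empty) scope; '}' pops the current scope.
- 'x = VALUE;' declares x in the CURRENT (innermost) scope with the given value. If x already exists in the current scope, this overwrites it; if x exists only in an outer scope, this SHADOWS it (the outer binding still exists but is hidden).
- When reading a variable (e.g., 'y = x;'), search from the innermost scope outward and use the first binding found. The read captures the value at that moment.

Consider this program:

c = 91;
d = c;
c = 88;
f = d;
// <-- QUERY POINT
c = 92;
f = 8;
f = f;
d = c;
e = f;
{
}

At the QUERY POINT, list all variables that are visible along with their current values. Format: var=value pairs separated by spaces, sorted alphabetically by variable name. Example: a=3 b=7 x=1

Step 1: declare c=91 at depth 0
Step 2: declare d=(read c)=91 at depth 0
Step 3: declare c=88 at depth 0
Step 4: declare f=(read d)=91 at depth 0
Visible at query point: c=88 d=91 f=91

Answer: c=88 d=91 f=91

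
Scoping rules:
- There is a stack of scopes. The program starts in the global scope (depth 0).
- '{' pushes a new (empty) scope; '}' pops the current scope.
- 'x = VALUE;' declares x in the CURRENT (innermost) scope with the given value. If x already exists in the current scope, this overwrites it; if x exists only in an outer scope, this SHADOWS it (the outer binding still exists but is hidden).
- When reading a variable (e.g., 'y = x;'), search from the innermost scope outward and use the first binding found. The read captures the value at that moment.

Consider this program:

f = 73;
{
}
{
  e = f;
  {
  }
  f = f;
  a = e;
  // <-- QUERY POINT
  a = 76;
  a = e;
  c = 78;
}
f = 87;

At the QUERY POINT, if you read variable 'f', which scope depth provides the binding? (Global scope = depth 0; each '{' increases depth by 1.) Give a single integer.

Answer: 1

Derivation:
Step 1: declare f=73 at depth 0
Step 2: enter scope (depth=1)
Step 3: exit scope (depth=0)
Step 4: enter scope (depth=1)
Step 5: declare e=(read f)=73 at depth 1
Step 6: enter scope (depth=2)
Step 7: exit scope (depth=1)
Step 8: declare f=(read f)=73 at depth 1
Step 9: declare a=(read e)=73 at depth 1
Visible at query point: a=73 e=73 f=73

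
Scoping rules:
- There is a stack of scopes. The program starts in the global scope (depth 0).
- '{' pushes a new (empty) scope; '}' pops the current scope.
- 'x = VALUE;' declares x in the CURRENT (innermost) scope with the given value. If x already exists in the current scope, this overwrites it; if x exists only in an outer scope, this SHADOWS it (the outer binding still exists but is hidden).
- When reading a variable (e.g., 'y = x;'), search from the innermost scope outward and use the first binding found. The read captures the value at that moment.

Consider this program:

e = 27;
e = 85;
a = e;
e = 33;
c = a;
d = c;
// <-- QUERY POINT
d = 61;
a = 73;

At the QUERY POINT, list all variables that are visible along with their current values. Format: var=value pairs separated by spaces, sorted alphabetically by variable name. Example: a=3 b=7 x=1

Answer: a=85 c=85 d=85 e=33

Derivation:
Step 1: declare e=27 at depth 0
Step 2: declare e=85 at depth 0
Step 3: declare a=(read e)=85 at depth 0
Step 4: declare e=33 at depth 0
Step 5: declare c=(read a)=85 at depth 0
Step 6: declare d=(read c)=85 at depth 0
Visible at query point: a=85 c=85 d=85 e=33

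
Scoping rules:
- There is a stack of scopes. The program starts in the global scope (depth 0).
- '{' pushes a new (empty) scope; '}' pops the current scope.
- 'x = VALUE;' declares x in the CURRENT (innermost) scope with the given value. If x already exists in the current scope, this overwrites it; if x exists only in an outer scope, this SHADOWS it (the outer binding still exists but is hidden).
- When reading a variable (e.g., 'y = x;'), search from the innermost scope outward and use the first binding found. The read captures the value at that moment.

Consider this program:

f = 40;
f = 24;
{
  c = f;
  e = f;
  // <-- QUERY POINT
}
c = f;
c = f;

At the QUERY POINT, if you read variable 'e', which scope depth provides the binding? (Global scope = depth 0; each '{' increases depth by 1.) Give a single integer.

Answer: 1

Derivation:
Step 1: declare f=40 at depth 0
Step 2: declare f=24 at depth 0
Step 3: enter scope (depth=1)
Step 4: declare c=(read f)=24 at depth 1
Step 5: declare e=(read f)=24 at depth 1
Visible at query point: c=24 e=24 f=24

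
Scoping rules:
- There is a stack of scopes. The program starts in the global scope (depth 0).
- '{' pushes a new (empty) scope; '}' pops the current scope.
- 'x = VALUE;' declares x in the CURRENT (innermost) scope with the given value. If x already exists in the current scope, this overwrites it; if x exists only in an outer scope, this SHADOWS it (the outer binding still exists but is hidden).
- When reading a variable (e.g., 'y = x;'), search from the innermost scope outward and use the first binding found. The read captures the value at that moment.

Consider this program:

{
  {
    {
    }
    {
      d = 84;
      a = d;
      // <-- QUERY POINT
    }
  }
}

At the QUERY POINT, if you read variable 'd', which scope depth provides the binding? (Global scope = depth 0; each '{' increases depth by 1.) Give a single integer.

Answer: 3

Derivation:
Step 1: enter scope (depth=1)
Step 2: enter scope (depth=2)
Step 3: enter scope (depth=3)
Step 4: exit scope (depth=2)
Step 5: enter scope (depth=3)
Step 6: declare d=84 at depth 3
Step 7: declare a=(read d)=84 at depth 3
Visible at query point: a=84 d=84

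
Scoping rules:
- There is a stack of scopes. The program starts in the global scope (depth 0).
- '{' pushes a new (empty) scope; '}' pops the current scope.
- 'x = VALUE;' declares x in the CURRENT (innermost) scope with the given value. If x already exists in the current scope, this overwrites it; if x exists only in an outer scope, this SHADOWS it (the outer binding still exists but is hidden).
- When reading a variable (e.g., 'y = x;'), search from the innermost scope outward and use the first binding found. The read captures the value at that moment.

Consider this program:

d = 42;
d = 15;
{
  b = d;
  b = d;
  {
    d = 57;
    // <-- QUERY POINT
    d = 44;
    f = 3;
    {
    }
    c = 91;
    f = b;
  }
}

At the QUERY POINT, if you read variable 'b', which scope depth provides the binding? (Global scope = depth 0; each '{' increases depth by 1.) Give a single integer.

Step 1: declare d=42 at depth 0
Step 2: declare d=15 at depth 0
Step 3: enter scope (depth=1)
Step 4: declare b=(read d)=15 at depth 1
Step 5: declare b=(read d)=15 at depth 1
Step 6: enter scope (depth=2)
Step 7: declare d=57 at depth 2
Visible at query point: b=15 d=57

Answer: 1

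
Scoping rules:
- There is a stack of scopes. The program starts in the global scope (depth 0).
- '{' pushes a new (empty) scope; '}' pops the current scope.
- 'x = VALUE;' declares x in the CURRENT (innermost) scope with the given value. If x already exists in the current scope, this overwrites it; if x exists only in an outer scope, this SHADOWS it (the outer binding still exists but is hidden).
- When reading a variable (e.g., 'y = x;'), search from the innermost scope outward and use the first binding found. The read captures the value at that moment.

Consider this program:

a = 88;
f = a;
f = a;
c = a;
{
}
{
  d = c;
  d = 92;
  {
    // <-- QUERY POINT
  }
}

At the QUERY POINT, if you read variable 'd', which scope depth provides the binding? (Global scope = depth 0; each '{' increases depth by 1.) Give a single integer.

Step 1: declare a=88 at depth 0
Step 2: declare f=(read a)=88 at depth 0
Step 3: declare f=(read a)=88 at depth 0
Step 4: declare c=(read a)=88 at depth 0
Step 5: enter scope (depth=1)
Step 6: exit scope (depth=0)
Step 7: enter scope (depth=1)
Step 8: declare d=(read c)=88 at depth 1
Step 9: declare d=92 at depth 1
Step 10: enter scope (depth=2)
Visible at query point: a=88 c=88 d=92 f=88

Answer: 1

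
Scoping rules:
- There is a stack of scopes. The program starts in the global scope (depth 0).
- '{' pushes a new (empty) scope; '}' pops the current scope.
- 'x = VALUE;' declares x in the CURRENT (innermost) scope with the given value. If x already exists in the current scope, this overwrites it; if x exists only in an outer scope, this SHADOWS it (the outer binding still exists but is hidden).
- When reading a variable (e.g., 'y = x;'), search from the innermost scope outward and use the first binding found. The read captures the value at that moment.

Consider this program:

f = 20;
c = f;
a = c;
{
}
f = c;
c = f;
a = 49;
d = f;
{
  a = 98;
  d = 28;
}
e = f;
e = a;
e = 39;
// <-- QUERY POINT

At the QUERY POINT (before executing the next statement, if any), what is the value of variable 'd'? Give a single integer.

Answer: 20

Derivation:
Step 1: declare f=20 at depth 0
Step 2: declare c=(read f)=20 at depth 0
Step 3: declare a=(read c)=20 at depth 0
Step 4: enter scope (depth=1)
Step 5: exit scope (depth=0)
Step 6: declare f=(read c)=20 at depth 0
Step 7: declare c=(read f)=20 at depth 0
Step 8: declare a=49 at depth 0
Step 9: declare d=(read f)=20 at depth 0
Step 10: enter scope (depth=1)
Step 11: declare a=98 at depth 1
Step 12: declare d=28 at depth 1
Step 13: exit scope (depth=0)
Step 14: declare e=(read f)=20 at depth 0
Step 15: declare e=(read a)=49 at depth 0
Step 16: declare e=39 at depth 0
Visible at query point: a=49 c=20 d=20 e=39 f=20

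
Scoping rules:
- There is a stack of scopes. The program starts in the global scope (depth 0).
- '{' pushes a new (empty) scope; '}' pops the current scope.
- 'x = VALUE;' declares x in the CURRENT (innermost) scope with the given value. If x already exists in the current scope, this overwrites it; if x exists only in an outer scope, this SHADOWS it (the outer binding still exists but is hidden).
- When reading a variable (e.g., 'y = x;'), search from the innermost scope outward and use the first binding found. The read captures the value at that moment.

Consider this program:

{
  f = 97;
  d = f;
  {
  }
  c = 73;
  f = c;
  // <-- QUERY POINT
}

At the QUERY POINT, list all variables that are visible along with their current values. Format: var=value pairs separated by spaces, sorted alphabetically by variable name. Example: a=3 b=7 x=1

Step 1: enter scope (depth=1)
Step 2: declare f=97 at depth 1
Step 3: declare d=(read f)=97 at depth 1
Step 4: enter scope (depth=2)
Step 5: exit scope (depth=1)
Step 6: declare c=73 at depth 1
Step 7: declare f=(read c)=73 at depth 1
Visible at query point: c=73 d=97 f=73

Answer: c=73 d=97 f=73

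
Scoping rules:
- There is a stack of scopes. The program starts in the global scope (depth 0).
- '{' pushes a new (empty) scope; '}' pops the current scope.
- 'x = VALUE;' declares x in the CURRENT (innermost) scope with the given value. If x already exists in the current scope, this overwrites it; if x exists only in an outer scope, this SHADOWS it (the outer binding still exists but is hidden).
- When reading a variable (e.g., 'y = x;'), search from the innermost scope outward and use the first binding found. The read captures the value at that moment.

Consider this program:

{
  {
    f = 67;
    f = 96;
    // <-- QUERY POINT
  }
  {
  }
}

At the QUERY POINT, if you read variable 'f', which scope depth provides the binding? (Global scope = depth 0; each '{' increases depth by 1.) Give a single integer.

Answer: 2

Derivation:
Step 1: enter scope (depth=1)
Step 2: enter scope (depth=2)
Step 3: declare f=67 at depth 2
Step 4: declare f=96 at depth 2
Visible at query point: f=96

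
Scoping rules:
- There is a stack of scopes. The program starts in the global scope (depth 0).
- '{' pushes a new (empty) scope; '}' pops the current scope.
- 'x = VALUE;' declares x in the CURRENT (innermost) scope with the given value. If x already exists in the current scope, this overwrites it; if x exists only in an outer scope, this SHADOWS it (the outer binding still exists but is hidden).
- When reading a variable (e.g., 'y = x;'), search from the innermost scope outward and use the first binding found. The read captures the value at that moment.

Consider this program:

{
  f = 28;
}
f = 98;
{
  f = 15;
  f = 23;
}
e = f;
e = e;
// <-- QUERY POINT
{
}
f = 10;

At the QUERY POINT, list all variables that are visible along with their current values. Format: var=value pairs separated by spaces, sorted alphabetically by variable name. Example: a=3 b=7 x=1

Answer: e=98 f=98

Derivation:
Step 1: enter scope (depth=1)
Step 2: declare f=28 at depth 1
Step 3: exit scope (depth=0)
Step 4: declare f=98 at depth 0
Step 5: enter scope (depth=1)
Step 6: declare f=15 at depth 1
Step 7: declare f=23 at depth 1
Step 8: exit scope (depth=0)
Step 9: declare e=(read f)=98 at depth 0
Step 10: declare e=(read e)=98 at depth 0
Visible at query point: e=98 f=98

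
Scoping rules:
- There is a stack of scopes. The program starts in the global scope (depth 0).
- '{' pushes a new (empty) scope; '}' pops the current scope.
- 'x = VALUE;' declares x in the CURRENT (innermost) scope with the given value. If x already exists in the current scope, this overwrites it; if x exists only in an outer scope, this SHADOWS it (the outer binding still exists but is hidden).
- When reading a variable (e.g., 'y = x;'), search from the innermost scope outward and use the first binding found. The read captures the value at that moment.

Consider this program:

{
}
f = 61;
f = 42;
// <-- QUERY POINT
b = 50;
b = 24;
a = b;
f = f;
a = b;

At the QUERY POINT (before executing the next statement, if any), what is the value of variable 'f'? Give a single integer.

Answer: 42

Derivation:
Step 1: enter scope (depth=1)
Step 2: exit scope (depth=0)
Step 3: declare f=61 at depth 0
Step 4: declare f=42 at depth 0
Visible at query point: f=42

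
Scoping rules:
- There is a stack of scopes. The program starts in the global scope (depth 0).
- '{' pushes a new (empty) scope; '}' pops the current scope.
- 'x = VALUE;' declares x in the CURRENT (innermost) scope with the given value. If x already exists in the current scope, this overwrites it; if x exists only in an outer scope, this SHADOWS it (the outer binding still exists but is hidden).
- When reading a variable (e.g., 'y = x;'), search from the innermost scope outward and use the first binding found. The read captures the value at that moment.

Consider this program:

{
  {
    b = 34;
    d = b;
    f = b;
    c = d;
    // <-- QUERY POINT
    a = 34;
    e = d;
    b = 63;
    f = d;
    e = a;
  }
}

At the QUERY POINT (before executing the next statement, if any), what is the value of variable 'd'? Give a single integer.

Step 1: enter scope (depth=1)
Step 2: enter scope (depth=2)
Step 3: declare b=34 at depth 2
Step 4: declare d=(read b)=34 at depth 2
Step 5: declare f=(read b)=34 at depth 2
Step 6: declare c=(read d)=34 at depth 2
Visible at query point: b=34 c=34 d=34 f=34

Answer: 34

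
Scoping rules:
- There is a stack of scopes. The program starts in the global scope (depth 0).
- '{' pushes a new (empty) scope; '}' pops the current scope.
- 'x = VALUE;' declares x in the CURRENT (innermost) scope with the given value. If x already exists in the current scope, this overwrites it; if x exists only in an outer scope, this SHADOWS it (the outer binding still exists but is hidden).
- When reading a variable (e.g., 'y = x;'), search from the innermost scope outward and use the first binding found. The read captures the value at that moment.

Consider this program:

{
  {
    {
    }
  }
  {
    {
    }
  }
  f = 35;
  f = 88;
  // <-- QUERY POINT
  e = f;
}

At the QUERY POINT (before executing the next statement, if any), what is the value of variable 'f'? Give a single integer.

Answer: 88

Derivation:
Step 1: enter scope (depth=1)
Step 2: enter scope (depth=2)
Step 3: enter scope (depth=3)
Step 4: exit scope (depth=2)
Step 5: exit scope (depth=1)
Step 6: enter scope (depth=2)
Step 7: enter scope (depth=3)
Step 8: exit scope (depth=2)
Step 9: exit scope (depth=1)
Step 10: declare f=35 at depth 1
Step 11: declare f=88 at depth 1
Visible at query point: f=88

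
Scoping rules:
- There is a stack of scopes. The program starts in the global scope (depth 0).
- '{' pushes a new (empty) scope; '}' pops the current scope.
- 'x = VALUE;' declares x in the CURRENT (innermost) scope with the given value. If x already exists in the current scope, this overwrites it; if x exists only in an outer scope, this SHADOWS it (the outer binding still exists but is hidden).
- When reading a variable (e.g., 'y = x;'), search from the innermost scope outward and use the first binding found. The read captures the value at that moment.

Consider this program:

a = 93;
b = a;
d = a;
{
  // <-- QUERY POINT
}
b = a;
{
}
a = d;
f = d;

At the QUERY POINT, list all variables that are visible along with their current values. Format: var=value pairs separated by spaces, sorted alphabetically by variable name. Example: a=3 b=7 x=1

Answer: a=93 b=93 d=93

Derivation:
Step 1: declare a=93 at depth 0
Step 2: declare b=(read a)=93 at depth 0
Step 3: declare d=(read a)=93 at depth 0
Step 4: enter scope (depth=1)
Visible at query point: a=93 b=93 d=93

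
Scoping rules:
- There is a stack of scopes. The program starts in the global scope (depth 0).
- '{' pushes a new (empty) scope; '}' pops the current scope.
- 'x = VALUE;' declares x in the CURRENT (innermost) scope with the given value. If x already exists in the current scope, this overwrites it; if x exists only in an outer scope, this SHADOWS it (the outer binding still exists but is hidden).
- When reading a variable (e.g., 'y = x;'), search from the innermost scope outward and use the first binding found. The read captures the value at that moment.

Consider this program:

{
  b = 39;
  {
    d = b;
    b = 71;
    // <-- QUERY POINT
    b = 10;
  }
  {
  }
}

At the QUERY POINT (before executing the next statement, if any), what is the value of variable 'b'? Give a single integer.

Step 1: enter scope (depth=1)
Step 2: declare b=39 at depth 1
Step 3: enter scope (depth=2)
Step 4: declare d=(read b)=39 at depth 2
Step 5: declare b=71 at depth 2
Visible at query point: b=71 d=39

Answer: 71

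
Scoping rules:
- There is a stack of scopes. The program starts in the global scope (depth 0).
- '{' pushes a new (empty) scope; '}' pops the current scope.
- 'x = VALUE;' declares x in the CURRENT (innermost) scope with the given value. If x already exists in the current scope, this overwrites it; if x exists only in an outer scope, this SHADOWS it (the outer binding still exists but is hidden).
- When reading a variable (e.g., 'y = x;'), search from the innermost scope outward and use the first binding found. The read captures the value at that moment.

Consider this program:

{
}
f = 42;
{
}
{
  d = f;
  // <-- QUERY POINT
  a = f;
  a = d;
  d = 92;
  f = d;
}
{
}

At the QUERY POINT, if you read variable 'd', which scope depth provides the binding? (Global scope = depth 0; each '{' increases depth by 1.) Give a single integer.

Answer: 1

Derivation:
Step 1: enter scope (depth=1)
Step 2: exit scope (depth=0)
Step 3: declare f=42 at depth 0
Step 4: enter scope (depth=1)
Step 5: exit scope (depth=0)
Step 6: enter scope (depth=1)
Step 7: declare d=(read f)=42 at depth 1
Visible at query point: d=42 f=42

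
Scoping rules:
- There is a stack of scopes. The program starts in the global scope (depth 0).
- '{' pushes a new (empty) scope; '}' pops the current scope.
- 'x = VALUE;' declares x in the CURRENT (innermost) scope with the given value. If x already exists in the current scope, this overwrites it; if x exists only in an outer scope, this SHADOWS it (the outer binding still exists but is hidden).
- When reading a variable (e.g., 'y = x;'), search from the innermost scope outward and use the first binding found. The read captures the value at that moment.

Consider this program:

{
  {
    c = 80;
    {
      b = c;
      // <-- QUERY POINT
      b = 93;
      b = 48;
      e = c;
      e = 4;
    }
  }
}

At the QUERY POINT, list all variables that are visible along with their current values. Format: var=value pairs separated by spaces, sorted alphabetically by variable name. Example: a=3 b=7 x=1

Step 1: enter scope (depth=1)
Step 2: enter scope (depth=2)
Step 3: declare c=80 at depth 2
Step 4: enter scope (depth=3)
Step 5: declare b=(read c)=80 at depth 3
Visible at query point: b=80 c=80

Answer: b=80 c=80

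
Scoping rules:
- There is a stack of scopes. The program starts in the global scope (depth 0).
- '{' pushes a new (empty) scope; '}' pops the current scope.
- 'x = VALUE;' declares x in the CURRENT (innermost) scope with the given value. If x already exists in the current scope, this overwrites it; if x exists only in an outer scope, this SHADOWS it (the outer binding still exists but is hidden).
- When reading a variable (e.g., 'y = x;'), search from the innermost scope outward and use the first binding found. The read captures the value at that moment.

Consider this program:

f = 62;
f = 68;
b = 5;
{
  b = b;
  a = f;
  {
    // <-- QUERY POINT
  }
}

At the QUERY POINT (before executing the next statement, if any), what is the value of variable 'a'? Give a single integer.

Step 1: declare f=62 at depth 0
Step 2: declare f=68 at depth 0
Step 3: declare b=5 at depth 0
Step 4: enter scope (depth=1)
Step 5: declare b=(read b)=5 at depth 1
Step 6: declare a=(read f)=68 at depth 1
Step 7: enter scope (depth=2)
Visible at query point: a=68 b=5 f=68

Answer: 68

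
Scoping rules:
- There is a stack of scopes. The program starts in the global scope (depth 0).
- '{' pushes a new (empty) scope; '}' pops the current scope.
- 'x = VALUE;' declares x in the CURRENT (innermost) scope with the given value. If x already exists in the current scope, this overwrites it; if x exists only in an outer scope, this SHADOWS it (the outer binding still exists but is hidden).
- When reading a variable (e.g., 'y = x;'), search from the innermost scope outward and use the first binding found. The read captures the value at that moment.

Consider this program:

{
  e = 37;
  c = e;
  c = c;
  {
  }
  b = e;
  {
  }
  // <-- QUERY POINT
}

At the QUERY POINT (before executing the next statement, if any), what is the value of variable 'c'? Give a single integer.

Step 1: enter scope (depth=1)
Step 2: declare e=37 at depth 1
Step 3: declare c=(read e)=37 at depth 1
Step 4: declare c=(read c)=37 at depth 1
Step 5: enter scope (depth=2)
Step 6: exit scope (depth=1)
Step 7: declare b=(read e)=37 at depth 1
Step 8: enter scope (depth=2)
Step 9: exit scope (depth=1)
Visible at query point: b=37 c=37 e=37

Answer: 37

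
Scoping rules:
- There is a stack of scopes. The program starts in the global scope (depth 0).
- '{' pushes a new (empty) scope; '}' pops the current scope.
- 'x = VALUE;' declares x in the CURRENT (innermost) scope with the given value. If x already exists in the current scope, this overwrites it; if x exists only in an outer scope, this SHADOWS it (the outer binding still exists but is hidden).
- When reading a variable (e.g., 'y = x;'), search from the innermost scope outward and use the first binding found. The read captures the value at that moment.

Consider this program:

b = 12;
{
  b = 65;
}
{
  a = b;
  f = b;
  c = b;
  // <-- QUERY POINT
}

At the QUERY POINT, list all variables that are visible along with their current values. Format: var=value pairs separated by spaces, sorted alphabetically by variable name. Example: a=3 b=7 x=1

Step 1: declare b=12 at depth 0
Step 2: enter scope (depth=1)
Step 3: declare b=65 at depth 1
Step 4: exit scope (depth=0)
Step 5: enter scope (depth=1)
Step 6: declare a=(read b)=12 at depth 1
Step 7: declare f=(read b)=12 at depth 1
Step 8: declare c=(read b)=12 at depth 1
Visible at query point: a=12 b=12 c=12 f=12

Answer: a=12 b=12 c=12 f=12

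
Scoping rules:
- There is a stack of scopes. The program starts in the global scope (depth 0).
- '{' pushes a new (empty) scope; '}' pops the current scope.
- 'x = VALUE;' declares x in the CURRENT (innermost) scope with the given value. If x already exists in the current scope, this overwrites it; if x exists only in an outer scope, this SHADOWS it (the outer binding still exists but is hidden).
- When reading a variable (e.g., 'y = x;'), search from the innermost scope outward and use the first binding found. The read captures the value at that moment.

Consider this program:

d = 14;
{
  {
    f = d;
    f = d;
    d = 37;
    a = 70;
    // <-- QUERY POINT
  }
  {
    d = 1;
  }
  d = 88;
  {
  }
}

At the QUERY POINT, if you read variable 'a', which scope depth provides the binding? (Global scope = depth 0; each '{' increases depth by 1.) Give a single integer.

Step 1: declare d=14 at depth 0
Step 2: enter scope (depth=1)
Step 3: enter scope (depth=2)
Step 4: declare f=(read d)=14 at depth 2
Step 5: declare f=(read d)=14 at depth 2
Step 6: declare d=37 at depth 2
Step 7: declare a=70 at depth 2
Visible at query point: a=70 d=37 f=14

Answer: 2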